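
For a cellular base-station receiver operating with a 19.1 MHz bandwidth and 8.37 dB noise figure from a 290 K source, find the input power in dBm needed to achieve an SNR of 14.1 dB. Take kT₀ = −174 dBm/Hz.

−78.7 dBm

Sensitivity = −174 + 10 log₁₀(B) + NF + SNR_min
= −174 + 72.81 + 8.37 + 14.1
= −78.72 dBm → −78.7 dBm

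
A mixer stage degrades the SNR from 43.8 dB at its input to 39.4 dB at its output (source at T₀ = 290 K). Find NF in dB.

4.4 dB

NF (dB) = SNR_in(dB) − SNR_out(dB) when the source is at T₀
NF = 43.8 − 39.4 = 4.4 dB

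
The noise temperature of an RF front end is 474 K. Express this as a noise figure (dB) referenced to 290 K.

4.21 dB

F = 1 + T_e/T₀ = 1 + 474/290 = 2.63448
NF = 10 log₁₀(2.63448) = 4.21 dB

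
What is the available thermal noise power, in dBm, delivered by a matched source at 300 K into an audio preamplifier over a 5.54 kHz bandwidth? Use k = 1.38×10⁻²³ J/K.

P_n = kTB = 1.38×10⁻²³ × 300 × 5.54×10³ = 2.29×10⁻¹⁷ W
In dBm: 10 log₁₀(2.29×10⁻¹⁷ / 10⁻³) = −136.4 dBm

−136.4 dBm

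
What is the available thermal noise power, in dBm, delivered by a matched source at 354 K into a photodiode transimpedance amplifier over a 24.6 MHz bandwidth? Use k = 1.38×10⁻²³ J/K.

−99.2 dBm

P_n = kTB = 1.38×10⁻²³ × 354 × 2.46×10⁷ = 1.20×10⁻¹³ W
In dBm: 10 log₁₀(1.20×10⁻¹³ / 10⁻³) = −99.2 dBm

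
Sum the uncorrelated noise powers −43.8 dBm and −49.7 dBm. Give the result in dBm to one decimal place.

Convert to linear, add, convert back:
P₁ = 4.17×10⁻⁸ W, P₂ = 1.07×10⁻⁸ W
P_tot = 5.24×10⁻⁸ W → 10 log₁₀(P_tot / 10⁻³) = −42.8 dBm

−42.8 dBm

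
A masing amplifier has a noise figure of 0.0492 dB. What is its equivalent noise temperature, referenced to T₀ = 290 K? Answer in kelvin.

3.30 K

F = 10^(0.0492/10) = 1.01139
T_e = (F − 1)·T₀ = (1.01139 − 1) × 290 = 3.30 K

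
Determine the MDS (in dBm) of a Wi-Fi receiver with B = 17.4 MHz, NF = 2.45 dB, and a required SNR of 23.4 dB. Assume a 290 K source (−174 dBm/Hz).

Sensitivity = −174 + 10 log₁₀(B) + NF + SNR_min
= −174 + 72.41 + 2.45 + 23.4
= −75.74 dBm → −75.7 dBm

−75.7 dBm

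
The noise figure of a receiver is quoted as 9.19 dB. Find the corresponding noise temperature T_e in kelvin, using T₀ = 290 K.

F = 10^(9.19/10) = 8.29851
T_e = (F − 1)·T₀ = (8.29851 − 1) × 290 = 2117 K

2117 K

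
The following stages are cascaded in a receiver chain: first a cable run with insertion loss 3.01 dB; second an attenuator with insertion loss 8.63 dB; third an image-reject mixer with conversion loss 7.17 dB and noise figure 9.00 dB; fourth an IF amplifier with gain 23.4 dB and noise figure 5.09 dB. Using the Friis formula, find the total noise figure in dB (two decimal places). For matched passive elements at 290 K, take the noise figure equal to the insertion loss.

24.55 dB

Convert to linear (a loss of L dB is a gain of −L dB): F_i = 10^(NF_i/10), G_i = 10^(G_i,dB/10)
  Stage 1: F_1 = 10^(3.01/10) = 2.000, G_1 = 10^(−3.01/10) = 0.5000
  Stage 2: F_2 = 10^(8.63/10) = 7.295, G_2 = 10^(−8.63/10) = 0.1371
  Stage 3: F_3 = 10^(9.00/10) = 7.943, G_3 = 10^(−7.17/10) = 0.1919
  Stage 4: F_4 = 10^(5.09/10) = 3.228, G_4 = 10^(23.4/10) = 218.8
Friis cascade:
  F = 2.000 + (7.295 − 1)/0.5000 + (7.943 − 1)/0.06855 + (3.228 − 1)/0.01315 = 285.3
NF = 10 log₁₀(285.3) = 24.55 dB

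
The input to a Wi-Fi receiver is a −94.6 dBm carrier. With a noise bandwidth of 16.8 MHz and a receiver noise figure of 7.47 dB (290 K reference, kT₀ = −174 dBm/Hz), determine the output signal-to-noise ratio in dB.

−0.3 dB

Noise floor: N = −174 + 10 log₁₀(B) + NF
10 log₁₀(1.68×10⁷) = 72.25 dB
N = −174 + 72.25 + 7.47 = −94.28 dBm
SNR = P_sig − N = −94.6 − (−94.28) = −0.32 dB → −0.3 dB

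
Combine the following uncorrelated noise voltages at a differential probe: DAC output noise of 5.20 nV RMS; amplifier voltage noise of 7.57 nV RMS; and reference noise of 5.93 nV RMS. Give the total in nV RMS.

Uncorrelated sources add in power (mean-square): V_tot = √(ΣV_i²)
V_tot = √[(5.20×10⁻⁹)² + (7.57×10⁻⁹)² + (5.93×10⁻⁹)²] = 1.09×10⁻⁸ V = 10.9 nV

10.9 nV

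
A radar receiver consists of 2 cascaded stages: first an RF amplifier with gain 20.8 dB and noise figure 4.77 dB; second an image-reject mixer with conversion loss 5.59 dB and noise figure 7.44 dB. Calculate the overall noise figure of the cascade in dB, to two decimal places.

Convert to linear (a loss of L dB is a gain of −L dB): F_i = 10^(NF_i/10), G_i = 10^(G_i,dB/10)
  Stage 1: F_1 = 10^(4.77/10) = 2.999, G_1 = 10^(20.8/10) = 120.2
  Stage 2: F_2 = 10^(7.44/10) = 5.546, G_2 = 10^(−5.59/10) = 0.2761
Friis cascade:
  F = 2.999 + (5.546 − 1)/120.2 = 3.037
NF = 10 log₁₀(3.037) = 4.82 dB

4.82 dB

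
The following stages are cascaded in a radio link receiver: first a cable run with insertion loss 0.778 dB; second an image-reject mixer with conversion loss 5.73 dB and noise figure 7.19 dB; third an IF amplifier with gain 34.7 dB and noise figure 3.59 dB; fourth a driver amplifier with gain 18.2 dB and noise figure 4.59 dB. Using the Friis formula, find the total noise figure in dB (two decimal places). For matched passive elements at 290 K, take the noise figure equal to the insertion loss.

10.80 dB

Convert to linear (a loss of L dB is a gain of −L dB): F_i = 10^(NF_i/10), G_i = 10^(G_i,dB/10)
  Stage 1: F_1 = 10^(0.778/10) = 1.196, G_1 = 10^(−0.778/10) = 0.8360
  Stage 2: F_2 = 10^(7.19/10) = 5.236, G_2 = 10^(−5.73/10) = 0.2673
  Stage 3: F_3 = 10^(3.59/10) = 2.286, G_3 = 10^(34.7/10) = 2951
  Stage 4: F_4 = 10^(4.59/10) = 2.877, G_4 = 10^(18.2/10) = 66.07
Friis cascade:
  F = 1.196 + (5.236 − 1)/0.8360 + (2.286 − 1)/0.2235 + (2.877 − 1)/659.5 = 12.02
NF = 10 log₁₀(12.02) = 10.80 dB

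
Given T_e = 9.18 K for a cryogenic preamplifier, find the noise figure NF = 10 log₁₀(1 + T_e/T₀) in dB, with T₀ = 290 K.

F = 1 + T_e/T₀ = 1 + 9.18/290 = 1.03166
NF = 10 log₁₀(1.03166) = 0.135 dB

0.135 dB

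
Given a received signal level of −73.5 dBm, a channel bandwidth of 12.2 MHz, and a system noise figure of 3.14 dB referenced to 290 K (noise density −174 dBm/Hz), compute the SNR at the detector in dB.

26.5 dB

Noise floor: N = −174 + 10 log₁₀(B) + NF
10 log₁₀(1.22×10⁷) = 70.86 dB
N = −174 + 70.86 + 3.14 = −100.00 dBm
SNR = P_sig − N = −73.5 − (−100.00) = 26.50 dB → 26.5 dB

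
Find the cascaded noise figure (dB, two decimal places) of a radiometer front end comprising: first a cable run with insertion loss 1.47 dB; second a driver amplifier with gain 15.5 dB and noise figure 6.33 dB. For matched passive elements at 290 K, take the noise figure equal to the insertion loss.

7.80 dB

Convert to linear (a loss of L dB is a gain of −L dB): F_i = 10^(NF_i/10), G_i = 10^(G_i,dB/10)
  Stage 1: F_1 = 10^(1.47/10) = 1.403, G_1 = 10^(−1.47/10) = 0.7129
  Stage 2: F_2 = 10^(6.33/10) = 4.295, G_2 = 10^(15.5/10) = 35.48
Friis cascade:
  F = 1.403 + (4.295 − 1)/0.7129 = 6.026
NF = 10 log₁₀(6.026) = 7.80 dB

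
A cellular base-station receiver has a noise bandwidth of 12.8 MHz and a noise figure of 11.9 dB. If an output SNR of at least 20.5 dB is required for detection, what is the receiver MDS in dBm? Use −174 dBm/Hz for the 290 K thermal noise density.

−70.5 dBm

Sensitivity = −174 + 10 log₁₀(B) + NF + SNR_min
= −174 + 71.07 + 11.9 + 20.5
= −70.53 dBm → −70.5 dBm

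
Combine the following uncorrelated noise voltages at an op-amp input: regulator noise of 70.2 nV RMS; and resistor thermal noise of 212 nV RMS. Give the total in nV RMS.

Uncorrelated sources add in power (mean-square): V_tot = √(ΣV_i²)
V_tot = √[(7.02×10⁻⁸)² + (2.12×10⁻⁷)²] = 2.23×10⁻⁷ V = 223 nV

223 nV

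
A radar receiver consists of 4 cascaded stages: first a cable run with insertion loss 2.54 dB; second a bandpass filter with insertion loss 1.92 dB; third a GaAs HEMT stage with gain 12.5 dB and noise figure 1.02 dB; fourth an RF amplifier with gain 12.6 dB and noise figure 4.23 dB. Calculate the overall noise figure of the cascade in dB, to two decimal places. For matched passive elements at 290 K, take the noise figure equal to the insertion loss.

Convert to linear (a loss of L dB is a gain of −L dB): F_i = 10^(NF_i/10), G_i = 10^(G_i,dB/10)
  Stage 1: F_1 = 10^(2.54/10) = 1.795, G_1 = 10^(−2.54/10) = 0.5572
  Stage 2: F_2 = 10^(1.92/10) = 1.556, G_2 = 10^(−1.92/10) = 0.6427
  Stage 3: F_3 = 10^(1.02/10) = 1.265, G_3 = 10^(12.5/10) = 17.78
  Stage 4: F_4 = 10^(4.23/10) = 2.649, G_4 = 10^(12.6/10) = 18.20
Friis cascade:
  F = 1.795 + (1.556 − 1)/0.5572 + (1.265 − 1)/0.3581 + (2.649 − 1)/6.368 = 3.791
NF = 10 log₁₀(3.791) = 5.79 dB

5.79 dB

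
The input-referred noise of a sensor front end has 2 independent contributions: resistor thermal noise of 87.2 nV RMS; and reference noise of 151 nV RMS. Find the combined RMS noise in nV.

Uncorrelated sources add in power (mean-square): V_tot = √(ΣV_i²)
V_tot = √[(8.72×10⁻⁸)² + (1.51×10⁻⁷)²] = 1.74×10⁻⁷ V = 174 nV

174 nV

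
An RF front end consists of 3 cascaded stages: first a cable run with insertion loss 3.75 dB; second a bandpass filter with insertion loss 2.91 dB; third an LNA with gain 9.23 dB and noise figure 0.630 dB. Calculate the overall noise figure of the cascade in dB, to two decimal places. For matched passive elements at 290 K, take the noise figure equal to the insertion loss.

Convert to linear (a loss of L dB is a gain of −L dB): F_i = 10^(NF_i/10), G_i = 10^(G_i,dB/10)
  Stage 1: F_1 = 10^(3.75/10) = 2.371, G_1 = 10^(−3.75/10) = 0.4217
  Stage 2: F_2 = 10^(2.91/10) = 1.954, G_2 = 10^(−2.91/10) = 0.5117
  Stage 3: F_3 = 10^(0.630/10) = 1.156, G_3 = 10^(9.23/10) = 8.375
Friis cascade:
  F = 2.371 + (1.954 − 1)/0.4217 + (1.156 − 1)/0.2158 = 5.358
NF = 10 log₁₀(5.358) = 7.29 dB

7.29 dB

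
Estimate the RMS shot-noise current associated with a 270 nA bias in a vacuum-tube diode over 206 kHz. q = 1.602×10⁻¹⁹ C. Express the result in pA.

133 pA

I_n = √(2qI·B)
2qI·B = 2 × 1.602×10⁻¹⁹ × 2.70×10⁻⁷ × 2.06×10⁵ = 1.78×10⁻²⁰ A²
I_n = √(1.78×10⁻²⁰) = 1.33×10⁻¹⁰ A = 133 pA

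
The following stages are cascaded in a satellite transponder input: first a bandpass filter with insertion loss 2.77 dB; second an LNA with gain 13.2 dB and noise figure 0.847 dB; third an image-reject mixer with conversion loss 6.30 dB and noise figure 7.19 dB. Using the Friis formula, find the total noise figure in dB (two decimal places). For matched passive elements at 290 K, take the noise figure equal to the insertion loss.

Convert to linear (a loss of L dB is a gain of −L dB): F_i = 10^(NF_i/10), G_i = 10^(G_i,dB/10)
  Stage 1: F_1 = 10^(2.77/10) = 1.892, G_1 = 10^(−2.77/10) = 0.5284
  Stage 2: F_2 = 10^(0.847/10) = 1.215, G_2 = 10^(13.2/10) = 20.89
  Stage 3: F_3 = 10^(7.19/10) = 5.236, G_3 = 10^(−6.30/10) = 0.2344
Friis cascade:
  F = 1.892 + (1.215 − 1)/0.5284 + (5.236 − 1)/11.04 = 2.684
NF = 10 log₁₀(2.684) = 4.29 dB

4.29 dB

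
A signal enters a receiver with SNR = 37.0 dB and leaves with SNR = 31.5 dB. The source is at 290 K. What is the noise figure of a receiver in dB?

5.5 dB

NF (dB) = SNR_in(dB) − SNR_out(dB) when the source is at T₀
NF = 37.0 − 31.5 = 5.5 dB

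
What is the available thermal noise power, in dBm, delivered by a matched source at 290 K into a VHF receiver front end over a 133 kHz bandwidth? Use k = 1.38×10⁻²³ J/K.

−122.7 dBm

P_n = kTB = 1.38×10⁻²³ × 290 × 1.33×10⁵ = 5.32×10⁻¹⁶ W
In dBm: 10 log₁₀(5.32×10⁻¹⁶ / 10⁻³) = −122.7 dBm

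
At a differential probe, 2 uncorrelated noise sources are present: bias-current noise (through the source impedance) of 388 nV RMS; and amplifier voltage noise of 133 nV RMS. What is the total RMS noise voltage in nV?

Uncorrelated sources add in power (mean-square): V_tot = √(ΣV_i²)
V_tot = √[(3.88×10⁻⁷)² + (1.33×10⁻⁷)²] = 4.10×10⁻⁷ V = 410 nV

410 nV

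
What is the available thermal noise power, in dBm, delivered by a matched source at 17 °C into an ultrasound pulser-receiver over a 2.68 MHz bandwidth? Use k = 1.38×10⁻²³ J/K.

−109.7 dBm

T = 17 °C + 273.15 = 290.15 K
P_n = kTB = 1.38×10⁻²³ × 290.15 × 2.68×10⁶ = 1.07×10⁻¹⁴ W
In dBm: 10 log₁₀(1.07×10⁻¹⁴ / 10⁻³) = −109.7 dBm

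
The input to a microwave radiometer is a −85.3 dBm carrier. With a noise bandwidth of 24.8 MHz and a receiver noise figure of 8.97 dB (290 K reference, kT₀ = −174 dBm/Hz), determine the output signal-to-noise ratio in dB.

5.8 dB

Noise floor: N = −174 + 10 log₁₀(B) + NF
10 log₁₀(2.48×10⁷) = 73.94 dB
N = −174 + 73.94 + 8.97 = −91.09 dBm
SNR = P_sig − N = −85.3 − (−91.09) = 5.79 dB → 5.8 dB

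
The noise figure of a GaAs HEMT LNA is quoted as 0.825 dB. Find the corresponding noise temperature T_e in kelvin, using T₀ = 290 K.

F = 10^(0.825/10) = 1.20921
T_e = (F − 1)·T₀ = (1.20921 − 1) × 290 = 60.7 K

60.7 K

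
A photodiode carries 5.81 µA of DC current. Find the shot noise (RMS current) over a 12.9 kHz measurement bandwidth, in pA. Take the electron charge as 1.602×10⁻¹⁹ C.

155 pA

I_n = √(2qI·B)
2qI·B = 2 × 1.602×10⁻¹⁹ × 5.81×10⁻⁶ × 1.29×10⁴ = 2.40×10⁻²⁰ A²
I_n = √(2.40×10⁻²⁰) = 1.55×10⁻¹⁰ A = 155 pA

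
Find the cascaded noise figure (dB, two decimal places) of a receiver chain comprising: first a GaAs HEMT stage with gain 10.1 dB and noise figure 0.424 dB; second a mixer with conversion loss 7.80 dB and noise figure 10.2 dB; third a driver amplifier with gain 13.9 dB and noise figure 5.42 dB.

Convert to linear (a loss of L dB is a gain of −L dB): F_i = 10^(NF_i/10), G_i = 10^(G_i,dB/10)
  Stage 1: F_1 = 10^(0.424/10) = 1.103, G_1 = 10^(10.1/10) = 10.23
  Stage 2: F_2 = 10^(10.2/10) = 10.47, G_2 = 10^(−7.80/10) = 0.1660
  Stage 3: F_3 = 10^(5.42/10) = 3.483, G_3 = 10^(13.9/10) = 24.55
Friis cascade:
  F = 1.103 + (10.47 − 1)/10.23 + (3.483 − 1)/1.698 = 3.490
NF = 10 log₁₀(3.490) = 5.43 dB

5.43 dB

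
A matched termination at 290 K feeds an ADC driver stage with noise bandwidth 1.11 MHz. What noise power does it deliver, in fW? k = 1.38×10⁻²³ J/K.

P_n = kTB = 1.38×10⁻²³ × 290 × 1.11×10⁶ = 4.44×10⁻¹⁵ W = 4.44 fW

4.44 fW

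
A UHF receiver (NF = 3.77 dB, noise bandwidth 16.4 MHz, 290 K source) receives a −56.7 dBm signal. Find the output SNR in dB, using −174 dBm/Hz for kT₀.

Noise floor: N = −174 + 10 log₁₀(B) + NF
10 log₁₀(1.64×10⁷) = 72.15 dB
N = −174 + 72.15 + 3.77 = −98.08 dBm
SNR = P_sig − N = −56.7 − (−98.08) = 41.38 dB → 41.4 dB

41.4 dB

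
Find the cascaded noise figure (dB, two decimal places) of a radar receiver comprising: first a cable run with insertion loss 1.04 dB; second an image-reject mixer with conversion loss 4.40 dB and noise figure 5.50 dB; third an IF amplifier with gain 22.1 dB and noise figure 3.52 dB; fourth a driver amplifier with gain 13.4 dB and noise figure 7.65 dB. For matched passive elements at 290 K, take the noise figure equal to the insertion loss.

9.53 dB

Convert to linear (a loss of L dB is a gain of −L dB): F_i = 10^(NF_i/10), G_i = 10^(G_i,dB/10)
  Stage 1: F_1 = 10^(1.04/10) = 1.271, G_1 = 10^(−1.04/10) = 0.7870
  Stage 2: F_2 = 10^(5.50/10) = 3.548, G_2 = 10^(−4.40/10) = 0.3631
  Stage 3: F_3 = 10^(3.52/10) = 2.249, G_3 = 10^(22.1/10) = 162.2
  Stage 4: F_4 = 10^(7.65/10) = 5.821, G_4 = 10^(13.4/10) = 21.88
Friis cascade:
  F = 1.271 + (3.548 − 1)/0.7870 + (2.249 − 1)/0.2858 + (5.821 − 1)/46.34 = 8.983
NF = 10 log₁₀(8.983) = 9.53 dB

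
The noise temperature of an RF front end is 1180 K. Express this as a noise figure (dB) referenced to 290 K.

F = 1 + T_e/T₀ = 1 + 1180/290 = 5.06897
NF = 10 log₁₀(5.06897) = 7.05 dB

7.05 dB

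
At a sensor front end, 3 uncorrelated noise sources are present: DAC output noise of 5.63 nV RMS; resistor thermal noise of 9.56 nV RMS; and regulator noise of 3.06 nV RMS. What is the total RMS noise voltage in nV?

Uncorrelated sources add in power (mean-square): V_tot = √(ΣV_i²)
V_tot = √[(5.63×10⁻⁹)² + (9.56×10⁻⁹)² + (3.06×10⁻⁹)²] = 1.15×10⁻⁸ V = 11.5 nV

11.5 nV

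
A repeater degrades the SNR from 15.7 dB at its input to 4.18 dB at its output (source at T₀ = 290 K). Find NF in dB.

NF (dB) = SNR_in(dB) − SNR_out(dB) when the source is at T₀
NF = 15.7 − 4.18 = 11.52 dB

11.52 dB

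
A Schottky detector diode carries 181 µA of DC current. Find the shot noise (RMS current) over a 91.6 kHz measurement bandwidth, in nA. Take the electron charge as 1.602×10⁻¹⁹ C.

2.30 nA

I_n = √(2qI·B)
2qI·B = 2 × 1.602×10⁻¹⁹ × 1.81×10⁻⁴ × 9.16×10⁴ = 5.31×10⁻¹⁸ A²
I_n = √(5.31×10⁻¹⁸) = 2.30×10⁻⁹ A = 2.30 nA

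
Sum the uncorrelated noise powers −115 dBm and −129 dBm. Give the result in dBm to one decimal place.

−114.8 dBm

Convert to linear, add, convert back:
P₁ = 3.16×10⁻¹⁵ W, P₂ = 1.26×10⁻¹⁶ W
P_tot = 3.29×10⁻¹⁵ W → 10 log₁₀(P_tot / 10⁻³) = −114.8 dBm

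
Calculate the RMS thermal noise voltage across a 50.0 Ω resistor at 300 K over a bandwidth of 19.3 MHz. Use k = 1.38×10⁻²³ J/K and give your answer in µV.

V_n = √(4kTRB)
4kTRB = 4 × 1.38×10⁻²³ × 300 × 5.00×10¹ × 1.93×10⁷ = 1.60×10⁻¹¹ V²
V_n = √(1.60×10⁻¹¹) = 4.00×10⁻⁶ V = 4.00 µV

4.00 µV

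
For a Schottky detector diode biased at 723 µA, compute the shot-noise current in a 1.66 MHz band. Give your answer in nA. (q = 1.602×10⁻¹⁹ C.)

I_n = √(2qI·B)
2qI·B = 2 × 1.602×10⁻¹⁹ × 7.23×10⁻⁴ × 1.66×10⁶ = 3.85×10⁻¹⁶ A²
I_n = √(3.85×10⁻¹⁶) = 1.96×10⁻⁸ A = 19.6 nA

19.6 nA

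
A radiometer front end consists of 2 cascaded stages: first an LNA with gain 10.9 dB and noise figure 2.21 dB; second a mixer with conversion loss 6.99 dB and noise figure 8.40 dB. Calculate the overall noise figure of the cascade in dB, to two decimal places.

Convert to linear (a loss of L dB is a gain of −L dB): F_i = 10^(NF_i/10), G_i = 10^(G_i,dB/10)
  Stage 1: F_1 = 10^(2.21/10) = 1.663, G_1 = 10^(10.9/10) = 12.30
  Stage 2: F_2 = 10^(8.40/10) = 6.918, G_2 = 10^(−6.99/10) = 0.2000
Friis cascade:
  F = 1.663 + (6.918 − 1)/12.30 = 2.144
NF = 10 log₁₀(2.144) = 3.31 dB

3.31 dB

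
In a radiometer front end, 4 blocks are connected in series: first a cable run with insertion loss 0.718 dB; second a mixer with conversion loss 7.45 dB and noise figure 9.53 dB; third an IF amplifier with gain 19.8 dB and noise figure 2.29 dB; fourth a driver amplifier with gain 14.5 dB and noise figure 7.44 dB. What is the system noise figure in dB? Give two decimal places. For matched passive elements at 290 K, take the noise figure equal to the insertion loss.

Convert to linear (a loss of L dB is a gain of −L dB): F_i = 10^(NF_i/10), G_i = 10^(G_i,dB/10)
  Stage 1: F_1 = 10^(0.718/10) = 1.180, G_1 = 10^(−0.718/10) = 0.8476
  Stage 2: F_2 = 10^(9.53/10) = 8.974, G_2 = 10^(−7.45/10) = 0.1799
  Stage 3: F_3 = 10^(2.29/10) = 1.694, G_3 = 10^(19.8/10) = 95.50
  Stage 4: F_4 = 10^(7.44/10) = 5.546, G_4 = 10^(14.5/10) = 28.18
Friis cascade:
  F = 1.180 + (8.974 − 1)/0.8476 + (1.694 − 1)/0.1525 + (5.546 − 1)/14.56 = 15.45
NF = 10 log₁₀(15.45) = 11.89 dB

11.89 dB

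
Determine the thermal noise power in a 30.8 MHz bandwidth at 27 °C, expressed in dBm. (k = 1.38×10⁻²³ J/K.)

T = 27 °C + 273.15 = 300.15 K
P_n = kTB = 1.38×10⁻²³ × 300.15 × 3.08×10⁷ = 1.28×10⁻¹³ W
In dBm: 10 log₁₀(1.28×10⁻¹³ / 10⁻³) = −98.9 dBm

−98.9 dBm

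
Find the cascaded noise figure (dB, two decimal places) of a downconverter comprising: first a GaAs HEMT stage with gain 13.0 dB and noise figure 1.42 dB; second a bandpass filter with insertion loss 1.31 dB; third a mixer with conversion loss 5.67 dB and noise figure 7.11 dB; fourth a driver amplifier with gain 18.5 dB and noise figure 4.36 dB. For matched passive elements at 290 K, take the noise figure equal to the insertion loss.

3.26 dB

Convert to linear (a loss of L dB is a gain of −L dB): F_i = 10^(NF_i/10), G_i = 10^(G_i,dB/10)
  Stage 1: F_1 = 10^(1.42/10) = 1.387, G_1 = 10^(13.0/10) = 19.95
  Stage 2: F_2 = 10^(1.31/10) = 1.352, G_2 = 10^(−1.31/10) = 0.7396
  Stage 3: F_3 = 10^(7.11/10) = 5.140, G_3 = 10^(−5.67/10) = 0.2710
  Stage 4: F_4 = 10^(4.36/10) = 2.729, G_4 = 10^(18.5/10) = 70.79
Friis cascade:
  F = 1.387 + (1.352 − 1)/19.95 + (5.140 − 1)/14.76 + (2.729 − 1)/3.999 = 2.117
NF = 10 log₁₀(2.117) = 3.26 dB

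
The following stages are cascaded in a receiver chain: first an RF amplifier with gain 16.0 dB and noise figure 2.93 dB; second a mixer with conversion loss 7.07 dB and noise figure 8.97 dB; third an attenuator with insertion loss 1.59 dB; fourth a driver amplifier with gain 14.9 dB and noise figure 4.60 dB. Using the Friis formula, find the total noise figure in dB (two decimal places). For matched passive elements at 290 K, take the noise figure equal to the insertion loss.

4.05 dB

Convert to linear (a loss of L dB is a gain of −L dB): F_i = 10^(NF_i/10), G_i = 10^(G_i,dB/10)
  Stage 1: F_1 = 10^(2.93/10) = 1.963, G_1 = 10^(16.0/10) = 39.81
  Stage 2: F_2 = 10^(8.97/10) = 7.889, G_2 = 10^(−7.07/10) = 0.1963
  Stage 3: F_3 = 10^(1.59/10) = 1.442, G_3 = 10^(−1.59/10) = 0.6934
  Stage 4: F_4 = 10^(4.60/10) = 2.884, G_4 = 10^(14.9/10) = 30.90
Friis cascade:
  F = 1.963 + (7.889 − 1)/39.81 + (1.442 − 1)/7.816 + (2.884 − 1)/5.420 = 2.541
NF = 10 log₁₀(2.541) = 4.05 dB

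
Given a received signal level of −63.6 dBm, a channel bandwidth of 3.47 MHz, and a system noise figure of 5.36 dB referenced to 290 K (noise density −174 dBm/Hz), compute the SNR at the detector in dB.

39.6 dB

Noise floor: N = −174 + 10 log₁₀(B) + NF
10 log₁₀(3.47×10⁶) = 65.4 dB
N = −174 + 65.4 + 5.36 = −103.24 dBm
SNR = P_sig − N = −63.6 − (−103.24) = 39.64 dB → 39.6 dB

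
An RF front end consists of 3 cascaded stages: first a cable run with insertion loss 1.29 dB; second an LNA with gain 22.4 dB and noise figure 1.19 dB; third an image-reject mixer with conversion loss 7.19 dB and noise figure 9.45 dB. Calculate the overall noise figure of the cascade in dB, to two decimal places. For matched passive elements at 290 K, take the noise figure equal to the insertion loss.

Convert to linear (a loss of L dB is a gain of −L dB): F_i = 10^(NF_i/10), G_i = 10^(G_i,dB/10)
  Stage 1: F_1 = 10^(1.29/10) = 1.346, G_1 = 10^(−1.29/10) = 0.7430
  Stage 2: F_2 = 10^(1.19/10) = 1.315, G_2 = 10^(22.4/10) = 173.8
  Stage 3: F_3 = 10^(9.45/10) = 8.810, G_3 = 10^(−7.19/10) = 0.1910
Friis cascade:
  F = 1.346 + (1.315 − 1)/0.7430 + (8.810 − 1)/129.1 = 1.831
NF = 10 log₁₀(1.831) = 2.63 dB

2.63 dB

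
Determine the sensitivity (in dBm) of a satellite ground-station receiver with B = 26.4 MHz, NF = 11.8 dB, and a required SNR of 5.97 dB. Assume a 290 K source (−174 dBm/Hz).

−82.0 dBm

Sensitivity = −174 + 10 log₁₀(B) + NF + SNR_min
= −174 + 74.22 + 11.8 + 5.97
= −82.01 dBm → −82.0 dBm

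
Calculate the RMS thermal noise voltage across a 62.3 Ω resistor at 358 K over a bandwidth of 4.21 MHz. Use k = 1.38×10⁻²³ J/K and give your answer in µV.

V_n = √(4kTRB)
4kTRB = 4 × 1.38×10⁻²³ × 358 × 6.23×10¹ × 4.21×10⁶ = 5.18×10⁻¹² V²
V_n = √(5.18×10⁻¹²) = 2.28×10⁻⁶ V = 2.28 µV

2.28 µV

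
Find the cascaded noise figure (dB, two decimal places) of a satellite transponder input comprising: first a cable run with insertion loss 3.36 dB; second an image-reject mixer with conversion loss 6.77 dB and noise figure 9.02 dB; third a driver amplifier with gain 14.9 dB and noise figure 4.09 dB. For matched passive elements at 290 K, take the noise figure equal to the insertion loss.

Convert to linear (a loss of L dB is a gain of −L dB): F_i = 10^(NF_i/10), G_i = 10^(G_i,dB/10)
  Stage 1: F_1 = 10^(3.36/10) = 2.168, G_1 = 10^(−3.36/10) = 0.4613
  Stage 2: F_2 = 10^(9.02/10) = 7.980, G_2 = 10^(−6.77/10) = 0.2104
  Stage 3: F_3 = 10^(4.09/10) = 2.564, G_3 = 10^(14.9/10) = 30.90
Friis cascade:
  F = 2.168 + (7.980 − 1)/0.4613 + (2.564 − 1)/0.09705 = 33.42
NF = 10 log₁₀(33.42) = 15.24 dB

15.24 dB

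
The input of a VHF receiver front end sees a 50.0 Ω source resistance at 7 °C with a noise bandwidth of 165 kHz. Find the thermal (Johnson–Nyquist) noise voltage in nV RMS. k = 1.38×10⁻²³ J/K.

T = 7 °C + 273.15 = 280.15 K
V_n = √(4kTRB)
4kTRB = 4 × 1.38×10⁻²³ × 280.15 × 5.00×10¹ × 1.65×10⁵ = 1.28×10⁻¹³ V²
V_n = √(1.28×10⁻¹³) = 3.57×10⁻⁷ V = 357 nV

357 nV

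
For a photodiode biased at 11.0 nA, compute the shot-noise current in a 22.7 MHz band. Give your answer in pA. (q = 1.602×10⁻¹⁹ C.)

I_n = √(2qI·B)
2qI·B = 2 × 1.602×10⁻¹⁹ × 1.10×10⁻⁸ × 2.27×10⁷ = 8.00×10⁻²⁰ A²
I_n = √(8.00×10⁻²⁰) = 2.83×10⁻¹⁰ A = 283 pA

283 pA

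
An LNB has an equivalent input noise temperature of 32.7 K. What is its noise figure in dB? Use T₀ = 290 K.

0.464 dB

F = 1 + T_e/T₀ = 1 + 32.7/290 = 1.11276
NF = 10 log₁₀(1.11276) = 0.464 dB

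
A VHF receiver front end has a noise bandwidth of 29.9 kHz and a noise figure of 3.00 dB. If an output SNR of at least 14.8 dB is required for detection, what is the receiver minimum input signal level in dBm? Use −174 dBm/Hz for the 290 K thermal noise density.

−111.4 dBm

Sensitivity = −174 + 10 log₁₀(B) + NF + SNR_min
= −174 + 44.76 + 3.00 + 14.8
= −111.44 dBm → −111.4 dBm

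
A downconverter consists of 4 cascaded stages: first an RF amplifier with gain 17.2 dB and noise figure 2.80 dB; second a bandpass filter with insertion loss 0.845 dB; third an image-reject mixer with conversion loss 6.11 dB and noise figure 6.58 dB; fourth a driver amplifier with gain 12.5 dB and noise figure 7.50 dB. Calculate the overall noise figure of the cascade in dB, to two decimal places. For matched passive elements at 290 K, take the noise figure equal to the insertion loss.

3.85 dB

Convert to linear (a loss of L dB is a gain of −L dB): F_i = 10^(NF_i/10), G_i = 10^(G_i,dB/10)
  Stage 1: F_1 = 10^(2.80/10) = 1.905, G_1 = 10^(17.2/10) = 52.48
  Stage 2: F_2 = 10^(0.845/10) = 1.215, G_2 = 10^(−0.845/10) = 0.8232
  Stage 3: F_3 = 10^(6.58/10) = 4.550, G_3 = 10^(−6.11/10) = 0.2449
  Stage 4: F_4 = 10^(7.50/10) = 5.623, G_4 = 10^(12.5/10) = 17.78
Friis cascade:
  F = 1.905 + (1.215 − 1)/52.48 + (4.550 − 1)/43.20 + (5.623 − 1)/10.58 = 2.429
NF = 10 log₁₀(2.429) = 3.85 dB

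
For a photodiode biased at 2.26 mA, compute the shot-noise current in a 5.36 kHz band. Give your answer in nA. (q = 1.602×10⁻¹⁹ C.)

1.97 nA

I_n = √(2qI·B)
2qI·B = 2 × 1.602×10⁻¹⁹ × 2.26×10⁻³ × 5.36×10³ = 3.88×10⁻¹⁸ A²
I_n = √(3.88×10⁻¹⁸) = 1.97×10⁻⁹ A = 1.97 nA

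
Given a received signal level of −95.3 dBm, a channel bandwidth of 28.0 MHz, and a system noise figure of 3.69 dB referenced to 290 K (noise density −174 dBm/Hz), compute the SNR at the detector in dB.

0.5 dB

Noise floor: N = −174 + 10 log₁₀(B) + NF
10 log₁₀(2.80×10⁷) = 74.47 dB
N = −174 + 74.47 + 3.69 = −95.84 dBm
SNR = P_sig − N = −95.3 − (−95.84) = 0.54 dB → 0.5 dB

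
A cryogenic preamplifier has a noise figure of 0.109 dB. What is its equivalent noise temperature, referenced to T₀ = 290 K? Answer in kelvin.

F = 10^(0.109/10) = 1.02542
T_e = (F − 1)·T₀ = (1.02542 − 1) × 290 = 7.37 K

7.37 K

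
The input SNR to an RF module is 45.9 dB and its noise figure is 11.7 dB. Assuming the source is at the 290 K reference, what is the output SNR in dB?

34.2 dB

By definition F = SNR_in/SNR_out, so in dB: SNR_out = SNR_in − NF
SNR_out = 45.9 − 11.7 = 34.2 dB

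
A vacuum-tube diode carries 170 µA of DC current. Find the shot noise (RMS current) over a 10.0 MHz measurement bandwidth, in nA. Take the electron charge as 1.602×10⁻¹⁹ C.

23.3 nA

I_n = √(2qI·B)
2qI·B = 2 × 1.602×10⁻¹⁹ × 1.70×10⁻⁴ × 1.00×10⁷ = 5.45×10⁻¹⁶ A²
I_n = √(5.45×10⁻¹⁶) = 2.33×10⁻⁸ A = 23.3 nA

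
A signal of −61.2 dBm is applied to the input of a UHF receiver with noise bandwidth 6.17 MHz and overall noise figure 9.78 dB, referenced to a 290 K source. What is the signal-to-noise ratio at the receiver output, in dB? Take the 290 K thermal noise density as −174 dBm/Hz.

Noise floor: N = −174 + 10 log₁₀(B) + NF
10 log₁₀(6.17×10⁶) = 67.9 dB
N = −174 + 67.9 + 9.78 = −96.32 dBm
SNR = P_sig − N = −61.2 − (−96.32) = 35.12 dB → 35.1 dB

35.1 dB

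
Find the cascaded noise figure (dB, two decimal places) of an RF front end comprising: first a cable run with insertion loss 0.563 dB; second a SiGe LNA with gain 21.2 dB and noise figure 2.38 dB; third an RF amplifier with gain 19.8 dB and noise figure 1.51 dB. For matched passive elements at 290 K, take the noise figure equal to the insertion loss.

2.95 dB

Convert to linear (a loss of L dB is a gain of −L dB): F_i = 10^(NF_i/10), G_i = 10^(G_i,dB/10)
  Stage 1: F_1 = 10^(0.563/10) = 1.138, G_1 = 10^(−0.563/10) = 0.8784
  Stage 2: F_2 = 10^(2.38/10) = 1.730, G_2 = 10^(21.2/10) = 131.8
  Stage 3: F_3 = 10^(1.51/10) = 1.416, G_3 = 10^(19.8/10) = 95.50
Friis cascade:
  F = 1.138 + (1.730 − 1)/0.8784 + (1.416 − 1)/115.8 = 1.973
NF = 10 log₁₀(1.973) = 2.95 dB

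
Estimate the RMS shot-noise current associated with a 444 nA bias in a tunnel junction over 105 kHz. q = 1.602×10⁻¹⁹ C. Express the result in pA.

122 pA

I_n = √(2qI·B)
2qI·B = 2 × 1.602×10⁻¹⁹ × 4.44×10⁻⁷ × 1.05×10⁵ = 1.49×10⁻²⁰ A²
I_n = √(1.49×10⁻²⁰) = 1.22×10⁻¹⁰ A = 122 pA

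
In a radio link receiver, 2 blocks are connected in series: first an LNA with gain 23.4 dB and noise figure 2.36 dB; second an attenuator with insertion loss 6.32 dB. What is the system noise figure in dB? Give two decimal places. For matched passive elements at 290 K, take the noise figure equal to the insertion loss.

2.40 dB

Convert to linear (a loss of L dB is a gain of −L dB): F_i = 10^(NF_i/10), G_i = 10^(G_i,dB/10)
  Stage 1: F_1 = 10^(2.36/10) = 1.722, G_1 = 10^(23.4/10) = 218.8
  Stage 2: F_2 = 10^(6.32/10) = 4.285, G_2 = 10^(−6.32/10) = 0.2333
Friis cascade:
  F = 1.722 + (4.285 − 1)/218.8 = 1.737
NF = 10 log₁₀(1.737) = 2.40 dB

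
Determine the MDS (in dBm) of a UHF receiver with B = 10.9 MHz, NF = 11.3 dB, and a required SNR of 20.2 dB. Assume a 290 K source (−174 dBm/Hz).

−72.1 dBm

Sensitivity = −174 + 10 log₁₀(B) + NF + SNR_min
= −174 + 70.37 + 11.3 + 20.2
= −72.13 dBm → −72.1 dBm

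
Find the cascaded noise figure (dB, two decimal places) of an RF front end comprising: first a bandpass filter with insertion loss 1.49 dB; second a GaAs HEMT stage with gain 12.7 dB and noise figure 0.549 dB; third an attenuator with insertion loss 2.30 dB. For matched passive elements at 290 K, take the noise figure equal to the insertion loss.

Convert to linear (a loss of L dB is a gain of −L dB): F_i = 10^(NF_i/10), G_i = 10^(G_i,dB/10)
  Stage 1: F_1 = 10^(1.49/10) = 1.409, G_1 = 10^(−1.49/10) = 0.7096
  Stage 2: F_2 = 10^(0.549/10) = 1.135, G_2 = 10^(12.7/10) = 18.62
  Stage 3: F_3 = 10^(2.30/10) = 1.698, G_3 = 10^(−2.30/10) = 0.5888
Friis cascade:
  F = 1.409 + (1.135 − 1)/0.7096 + (1.698 − 1)/13.21 = 1.652
NF = 10 log₁₀(1.652) = 2.18 dB

2.18 dB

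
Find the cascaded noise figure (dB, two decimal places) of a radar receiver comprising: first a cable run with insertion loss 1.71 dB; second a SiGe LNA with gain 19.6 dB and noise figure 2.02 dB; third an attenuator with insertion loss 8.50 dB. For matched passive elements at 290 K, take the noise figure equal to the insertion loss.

Convert to linear (a loss of L dB is a gain of −L dB): F_i = 10^(NF_i/10), G_i = 10^(G_i,dB/10)
  Stage 1: F_1 = 10^(1.71/10) = 1.483, G_1 = 10^(−1.71/10) = 0.6745
  Stage 2: F_2 = 10^(2.02/10) = 1.592, G_2 = 10^(19.6/10) = 91.20
  Stage 3: F_3 = 10^(8.50/10) = 7.079, G_3 = 10^(−8.50/10) = 0.1413
Friis cascade:
  F = 1.483 + (1.592 − 1)/0.6745 + (7.079 − 1)/61.52 = 2.459
NF = 10 log₁₀(2.459) = 3.91 dB

3.91 dB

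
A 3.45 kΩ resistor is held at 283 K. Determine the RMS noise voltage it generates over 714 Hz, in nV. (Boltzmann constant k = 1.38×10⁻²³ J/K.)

196 nV

V_n = √(4kTRB)
4kTRB = 4 × 1.38×10⁻²³ × 283 × 3.45×10³ × 7.14×10² = 3.85×10⁻¹⁴ V²
V_n = √(3.85×10⁻¹⁴) = 1.96×10⁻⁷ V = 196 nV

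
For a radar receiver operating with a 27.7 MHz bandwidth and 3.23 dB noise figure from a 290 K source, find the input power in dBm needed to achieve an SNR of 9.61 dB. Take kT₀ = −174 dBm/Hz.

−86.7 dBm

Sensitivity = −174 + 10 log₁₀(B) + NF + SNR_min
= −174 + 74.42 + 3.23 + 9.61
= −86.74 dBm → −86.7 dBm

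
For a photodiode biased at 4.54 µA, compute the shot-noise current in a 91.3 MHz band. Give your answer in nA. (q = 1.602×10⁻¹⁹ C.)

I_n = √(2qI·B)
2qI·B = 2 × 1.602×10⁻¹⁹ × 4.54×10⁻⁶ × 9.13×10⁷ = 1.33×10⁻¹⁶ A²
I_n = √(1.33×10⁻¹⁶) = 1.15×10⁻⁸ A = 11.5 nA

11.5 nA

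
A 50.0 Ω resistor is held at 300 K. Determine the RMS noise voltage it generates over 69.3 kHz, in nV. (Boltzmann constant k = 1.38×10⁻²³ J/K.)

V_n = √(4kTRB)
4kTRB = 4 × 1.38×10⁻²³ × 300 × 5.00×10¹ × 6.93×10⁴ = 5.74×10⁻¹⁴ V²
V_n = √(5.74×10⁻¹⁴) = 2.40×10⁻⁷ V = 240 nV

240 nV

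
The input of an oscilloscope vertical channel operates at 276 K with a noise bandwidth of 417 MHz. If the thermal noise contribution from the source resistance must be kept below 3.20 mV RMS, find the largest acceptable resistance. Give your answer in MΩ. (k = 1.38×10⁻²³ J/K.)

1.61 MΩ

Johnson–Nyquist: V_n = √(4kTRB) ⇒ R = V_n² / (4kTB)
4kTB = 4 × 1.38×10⁻²³ × 276 × 4.17×10⁸ = 6.35×10⁻¹²
R = (3.20×10⁻³)² / 6.35×10⁻¹² = 1.61×10⁶ Ω = 1.61 MΩ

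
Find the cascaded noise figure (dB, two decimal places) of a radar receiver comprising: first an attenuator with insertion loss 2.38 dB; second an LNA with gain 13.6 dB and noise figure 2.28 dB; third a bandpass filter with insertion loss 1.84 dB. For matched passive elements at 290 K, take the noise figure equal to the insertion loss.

4.72 dB

Convert to linear (a loss of L dB is a gain of −L dB): F_i = 10^(NF_i/10), G_i = 10^(G_i,dB/10)
  Stage 1: F_1 = 10^(2.38/10) = 1.730, G_1 = 10^(−2.38/10) = 0.5781
  Stage 2: F_2 = 10^(2.28/10) = 1.690, G_2 = 10^(13.6/10) = 22.91
  Stage 3: F_3 = 10^(1.84/10) = 1.528, G_3 = 10^(−1.84/10) = 0.6546
Friis cascade:
  F = 1.730 + (1.690 − 1)/0.5781 + (1.528 − 1)/13.24 = 2.964
NF = 10 log₁₀(2.964) = 4.72 dB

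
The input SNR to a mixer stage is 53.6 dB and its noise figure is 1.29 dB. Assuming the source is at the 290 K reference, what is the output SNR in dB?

52.31 dB

By definition F = SNR_in/SNR_out, so in dB: SNR_out = SNR_in − NF
SNR_out = 53.6 − 1.29 = 52.31 dB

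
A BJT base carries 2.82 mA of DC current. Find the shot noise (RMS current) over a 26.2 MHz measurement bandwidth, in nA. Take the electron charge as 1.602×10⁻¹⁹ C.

154 nA

I_n = √(2qI·B)
2qI·B = 2 × 1.602×10⁻¹⁹ × 2.82×10⁻³ × 2.62×10⁷ = 2.37×10⁻¹⁴ A²
I_n = √(2.37×10⁻¹⁴) = 1.54×10⁻⁷ A = 154 nA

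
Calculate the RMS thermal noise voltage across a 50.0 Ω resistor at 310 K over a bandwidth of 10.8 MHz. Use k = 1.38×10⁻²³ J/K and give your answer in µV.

V_n = √(4kTRB)
4kTRB = 4 × 1.38×10⁻²³ × 310 × 5.00×10¹ × 1.08×10⁷ = 9.24×10⁻¹² V²
V_n = √(9.24×10⁻¹²) = 3.04×10⁻⁶ V = 3.04 µV

3.04 µV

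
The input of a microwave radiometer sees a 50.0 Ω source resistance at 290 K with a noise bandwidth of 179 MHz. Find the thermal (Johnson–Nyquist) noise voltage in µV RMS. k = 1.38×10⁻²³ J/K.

12.0 µV

V_n = √(4kTRB)
4kTRB = 4 × 1.38×10⁻²³ × 290 × 5.00×10¹ × 1.79×10⁸ = 1.43×10⁻¹⁰ V²
V_n = √(1.43×10⁻¹⁰) = 1.20×10⁻⁵ V = 12.0 µV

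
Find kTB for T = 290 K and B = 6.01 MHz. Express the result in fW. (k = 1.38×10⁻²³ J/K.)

24.1 fW

P_n = kTB = 1.38×10⁻²³ × 290 × 6.01×10⁶ = 2.41×10⁻¹⁴ W = 24.1 fW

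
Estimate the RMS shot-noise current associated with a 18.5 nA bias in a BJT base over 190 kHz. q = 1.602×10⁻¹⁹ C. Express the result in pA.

33.6 pA

I_n = √(2qI·B)
2qI·B = 2 × 1.602×10⁻¹⁹ × 1.85×10⁻⁸ × 1.90×10⁵ = 1.13×10⁻²¹ A²
I_n = √(1.13×10⁻²¹) = 3.36×10⁻¹¹ A = 33.6 pA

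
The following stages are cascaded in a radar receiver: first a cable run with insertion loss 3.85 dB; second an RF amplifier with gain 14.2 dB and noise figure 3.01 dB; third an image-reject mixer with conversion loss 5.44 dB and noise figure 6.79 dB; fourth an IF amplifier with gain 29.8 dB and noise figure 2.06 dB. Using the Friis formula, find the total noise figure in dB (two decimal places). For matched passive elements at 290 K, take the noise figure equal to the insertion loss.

Convert to linear (a loss of L dB is a gain of −L dB): F_i = 10^(NF_i/10), G_i = 10^(G_i,dB/10)
  Stage 1: F_1 = 10^(3.85/10) = 2.427, G_1 = 10^(−3.85/10) = 0.4121
  Stage 2: F_2 = 10^(3.01/10) = 2.000, G_2 = 10^(14.2/10) = 26.30
  Stage 3: F_3 = 10^(6.79/10) = 4.775, G_3 = 10^(−5.44/10) = 0.2858
  Stage 4: F_4 = 10^(2.06/10) = 1.607, G_4 = 10^(29.8/10) = 955.0
Friis cascade:
  F = 2.427 + (2.000 − 1)/0.4121 + (4.775 − 1)/10.84 + (1.607 − 1)/3.097 = 5.397
NF = 10 log₁₀(5.397) = 7.32 dB

7.32 dB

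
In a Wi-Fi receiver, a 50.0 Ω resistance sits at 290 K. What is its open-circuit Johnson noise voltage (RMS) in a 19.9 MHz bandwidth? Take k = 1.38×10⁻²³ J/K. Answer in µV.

V_n = √(4kTRB)
4kTRB = 4 × 1.38×10⁻²³ × 290 × 5.00×10¹ × 1.99×10⁷ = 1.59×10⁻¹¹ V²
V_n = √(1.59×10⁻¹¹) = 3.99×10⁻⁶ V = 3.99 µV

3.99 µV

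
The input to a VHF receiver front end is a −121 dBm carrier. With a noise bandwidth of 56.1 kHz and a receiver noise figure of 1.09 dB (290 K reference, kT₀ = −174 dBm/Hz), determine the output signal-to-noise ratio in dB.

Noise floor: N = −174 + 10 log₁₀(B) + NF
10 log₁₀(5.61×10⁴) = 47.49 dB
N = −174 + 47.49 + 1.09 = −125.42 dBm
SNR = P_sig − N = −121 − (−125.42) = 4.42 dB → 4.4 dB

4.4 dB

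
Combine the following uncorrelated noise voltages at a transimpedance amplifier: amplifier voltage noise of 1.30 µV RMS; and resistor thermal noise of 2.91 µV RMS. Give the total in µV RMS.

Uncorrelated sources add in power (mean-square): V_tot = √(ΣV_i²)
V_tot = √[(1.30×10⁻⁶)² + (2.91×10⁻⁶)²] = 3.19×10⁻⁶ V = 3.19 µV

3.19 µV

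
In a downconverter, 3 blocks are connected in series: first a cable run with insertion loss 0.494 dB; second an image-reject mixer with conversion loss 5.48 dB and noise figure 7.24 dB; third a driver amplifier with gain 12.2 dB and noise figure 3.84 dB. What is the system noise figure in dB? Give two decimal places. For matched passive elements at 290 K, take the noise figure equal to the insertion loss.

Convert to linear (a loss of L dB is a gain of −L dB): F_i = 10^(NF_i/10), G_i = 10^(G_i,dB/10)
  Stage 1: F_1 = 10^(0.494/10) = 1.120, G_1 = 10^(−0.494/10) = 0.8925
  Stage 2: F_2 = 10^(7.24/10) = 5.297, G_2 = 10^(−5.48/10) = 0.2831
  Stage 3: F_3 = 10^(3.84/10) = 2.421, G_3 = 10^(12.2/10) = 16.60
Friis cascade:
  F = 1.120 + (5.297 − 1)/0.8925 + (2.421 − 1)/0.2527 = 11.56
NF = 10 log₁₀(11.56) = 10.63 dB

10.63 dB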